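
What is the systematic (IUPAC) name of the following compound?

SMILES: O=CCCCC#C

The longest carbon chain that includes the –CHO group and the multiple bond has 6 carbons, so the parent hydride is hexane.
The highest-priority functional group is an aldehyde (terminal –CHO), so the name ends in -al.
The chain contains a C≡C triple bond, so the unsaturation ending is -yne.
The numbering direction is chosen so that the aldehyde carbon is C-1 by definition.
With this numbering: the triple bond between C-5 and C-6.
The name is hex-5-ynal.

hex-5-ynal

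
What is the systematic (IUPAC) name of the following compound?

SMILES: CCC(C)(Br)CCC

3-bromo-3-methylhexane

The longest carbon chain is 6 atoms: the parent is hexane.
Choose the numbering such that the substituent locant set {3,3} is lower than {4,4} at the first point of difference.
With this numbering: a bromo group at C-3; a methyl group at C-3.
The substituents are ordered alphabetically, ignoring any di-/tri- multipliers.
Putting it together: 3-bromo-3-methylhexane.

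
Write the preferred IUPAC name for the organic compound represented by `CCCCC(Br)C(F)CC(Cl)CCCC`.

5-bromo-8-chloro-6-fluorododecane

The parent chain contains 12 carbons (dodecane).
Number the chain so that the substituent locant set {5,6,8} is lower than {5,7,8} at the first point of difference.
With this numbering: a bromo group at C-5; a chloro group at C-8; a fluoro group at C-6.
Substituent prefixes are cited in alphabetical order (multiplying prefixes like di-/tri- are ignored for ordering).
Assembling the pieces gives 5-bromo-8-chloro-6-fluorododecane.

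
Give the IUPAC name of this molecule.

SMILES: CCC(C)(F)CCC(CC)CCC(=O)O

4-ethyl-7-fluoro-7-methylnonanoic acid

The longest carbon chain that includes the –COOH group has 9 carbons, so the parent hydride is nonane.
A carboxylic acid (terminal –COOH) is the principal characteristic group, giving the suffix -oic acid.
Choose the numbering such that the carboxylic acid carbon is C-1 by definition.
This places an ethyl group at C-4; a fluoro group at C-7; a methyl group at C-7.
Substituent prefixes are cited in alphabetical order (multiplying prefixes like di-/tri- are ignored for ordering).
The name is 4-ethyl-7-fluoro-7-methylnonanoic acid.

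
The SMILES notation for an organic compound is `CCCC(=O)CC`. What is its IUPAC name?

hexan-3-one

Counting along the main chain through the carbonyl gives 6 carbons: the parent is hexane.
A ketone (C=O on an internal carbon) is the principal characteristic group, giving the suffix -one.
Number the chain so that numbering from this end puts the carbonyl group at C-3 rather than C-4.
That gives the carbonyl at C-3.
Assembling the pieces gives hexan-3-one.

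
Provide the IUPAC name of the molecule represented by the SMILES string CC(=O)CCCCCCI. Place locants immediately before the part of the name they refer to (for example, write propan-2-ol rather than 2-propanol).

The longest carbon chain that includes the carbonyl has 8 carbons, so the parent hydride is octane.
The principal characteristic group is a ketone (C=O on an internal carbon), named with the suffix -one.
Choose the numbering such that numbering from this end puts the carbonyl group at C-2 rather than C-7.
This places the carbonyl at C-2; an iodo group at C-8.
The name is 8-iodooctan-2-one.

8-iodooctan-2-one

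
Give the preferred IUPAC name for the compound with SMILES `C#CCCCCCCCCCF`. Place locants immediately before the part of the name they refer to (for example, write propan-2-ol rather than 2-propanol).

The longest chain bearing the multiple bond is 11 carbons long (undecane).
A C≡C triple bond in the chain gives the infix -yne-.
Number the chain so that numbering from this end puts the triple bond at C-1 rather than C-10.
With this numbering: the triple bond between C-1 and C-2; a fluoro group at C-11.
The name is 11-fluoroundec-1-yne.

11-fluoroundec-1-yne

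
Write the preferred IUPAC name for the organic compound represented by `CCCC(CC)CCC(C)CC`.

6-ethyl-3-methylnonane

The parent chain contains 9 carbons (nonane).
The numbering direction is chosen so that the substituent locant set {3,6} is lower than {4,7} at the first point of difference.
This places an ethyl group at C-6; a methyl group at C-3.
Substituent prefixes are cited in alphabetical order (multiplying prefixes like di-/tri- are ignored for ordering).
The name is 6-ethyl-3-methylnonane.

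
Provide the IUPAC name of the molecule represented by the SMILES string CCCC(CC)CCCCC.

4-ethylnonane

The parent chain contains 9 carbons (nonane).
Number the chain so that the substituent locant set {4} is lower than {6} at the first point of difference.
That gives an ethyl group at C-4.
Assembling the pieces gives 4-ethylnonane.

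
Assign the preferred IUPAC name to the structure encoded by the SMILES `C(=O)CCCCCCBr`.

The longest carbon chain that includes the –CHO group has 7 carbons, so the parent hydride is heptane.
An aldehyde (terminal –CHO) is the principal characteristic group, giving the suffix -al.
Choose the numbering such that the aldehyde carbon is C-1 by definition.
With this numbering: a bromo group at C-7.
The name is 7-bromoheptanal.

7-bromoheptanal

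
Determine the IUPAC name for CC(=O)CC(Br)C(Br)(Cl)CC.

4,5-dibromo-5-chloroheptan-2-one

The longest carbon chain that includes the carbonyl has 7 carbons, so the parent hydride is heptane.
The principal characteristic group is a ketone (C=O on an internal carbon), named with the suffix -one.
The numbering direction is chosen so that numbering from this end puts the carbonyl group at C-2 rather than C-6.
This places the carbonyl at C-2; bromo groups at C-4 and C-5; a chloro group at C-5.
Prefixes are listed alphabetically: bromo, chloro.
Putting it together: 4,5-dibromo-5-chloroheptan-2-one.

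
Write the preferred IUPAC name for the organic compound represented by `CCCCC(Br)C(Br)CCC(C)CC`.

6,7-dibromo-3-methylundecane

The longest carbon chain is 11 atoms: the parent is undecane.
The numbering direction is chosen so that the substituent locant set {3,6,7} is lower than {5,6,9} at the first point of difference.
With this numbering: bromo groups at C-6 and C-7; a methyl group at C-3.
The substituents are ordered alphabetically, ignoring any di-/tri- multipliers.
Assembling the pieces gives 6,7-dibromo-3-methylundecane.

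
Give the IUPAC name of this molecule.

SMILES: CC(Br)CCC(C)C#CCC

8-bromo-5-methylnon-3-yne

The longest carbon chain that includes the multiple bond has 9 carbons, so the parent hydride is nonane.
There is one C≡C triple bond, indicated by the ending -yne.
The numbering direction is chosen so that numbering from this end puts the triple bond at C-3 rather than C-6.
That gives the triple bond between C-3 and C-4; a bromo group at C-8; a methyl group at C-5.
Substituent prefixes are cited in alphabetical order (multiplying prefixes like di-/tri- are ignored for ordering).
Assembling the pieces gives 8-bromo-5-methylnon-3-yne.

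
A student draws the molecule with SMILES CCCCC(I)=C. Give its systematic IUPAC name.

The longest carbon chain that includes the multiple bond has 6 carbons, so the parent hydride is hexane.
A C=C double bond in the chain gives the infix -ene-.
The numbering direction is chosen so that numbering from this end puts the double bond at C-1 rather than C-5.
That gives the double bond between C-1 and C-2; an iodo group at C-2.
Assembling the pieces gives 2-iodohex-1-ene.

2-iodohex-1-ene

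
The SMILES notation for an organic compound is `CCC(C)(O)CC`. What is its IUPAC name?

Counting along the main chain through the –OH group gives 5 carbons: the parent is pentane.
The highest-priority functional group is an alcohol (–OH), so the name ends in -ol.
The molecule is symmetric, so either numbering direction gives the same locants.
This places the hydroxyl at C-3; a methyl group at C-3.
The name is 3-methylpentan-3-ol.

3-methylpentan-3-ol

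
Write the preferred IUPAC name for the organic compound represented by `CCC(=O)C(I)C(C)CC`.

4-iodo-5-methylheptan-3-one

Counting along the main chain through the carbonyl gives 7 carbons: the parent is heptane.
The principal characteristic group is a ketone (C=O on an internal carbon), named with the suffix -one.
Choose the numbering such that numbering from this end puts the carbonyl group at C-3 rather than C-5.
This places the carbonyl at C-3; an iodo group at C-4; a methyl group at C-5.
Substituent prefixes are cited in alphabetical order (multiplying prefixes like di-/tri- are ignored for ordering).
Putting it together: 4-iodo-5-methylheptan-3-one.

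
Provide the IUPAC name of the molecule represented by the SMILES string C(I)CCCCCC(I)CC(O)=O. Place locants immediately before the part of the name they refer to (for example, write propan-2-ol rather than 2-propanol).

3,9-diiodononanoic acid

The longest chain bearing the –COOH group is 9 carbons long (nonane).
The highest-priority functional group is a carboxylic acid (terminal –COOH), so the name ends in -oic acid.
The numbering direction is chosen so that the carboxylic acid carbon is C-1 by definition.
This places iodo groups at C-3 and C-9.
The name is 3,9-diiodononanoic acid.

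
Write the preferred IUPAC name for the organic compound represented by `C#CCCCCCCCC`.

Counting along the main chain through the multiple bond gives 10 carbons: the parent is decane.
There is one C≡C triple bond, indicated by the ending -yne.
The numbering direction is chosen so that numbering from this end puts the triple bond at C-1 rather than C-9.
With this numbering: the triple bond between C-1 and C-2.
The name is dec-1-yne.

dec-1-yne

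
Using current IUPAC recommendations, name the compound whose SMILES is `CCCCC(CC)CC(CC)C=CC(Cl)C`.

2-chloro-5,7-diethylundec-3-ene

The longest chain bearing the multiple bond is 11 carbons long (undecane).
A C=C double bond in the chain gives the infix -ene-.
Number the chain so that numbering from this end puts the double bond at C-3 rather than C-8.
With this numbering: the double bond between C-3 and C-4; a chloro group at C-2; ethyl groups at C-5 and C-7.
Prefixes are listed alphabetically: chloro, ethyl.
Putting it together: 2-chloro-5,7-diethylundec-3-ene.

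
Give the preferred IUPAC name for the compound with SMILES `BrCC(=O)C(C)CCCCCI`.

1-bromo-8-iodo-3-methyloctan-2-one

The longest chain bearing the carbonyl is 8 carbons long (octane).
A ketone (C=O on an internal carbon) is the principal characteristic group, giving the suffix -one.
The numbering direction is chosen so that numbering from this end puts the carbonyl group at C-2 rather than C-7.
This places the carbonyl at C-2; a bromo group at C-1; an iodo group at C-8; a methyl group at C-3.
Substituent prefixes are cited in alphabetical order (multiplying prefixes like di-/tri- are ignored for ordering).
Assembling the pieces gives 1-bromo-8-iodo-3-methyloctan-2-one.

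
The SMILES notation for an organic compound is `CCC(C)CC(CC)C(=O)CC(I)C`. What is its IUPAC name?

The longest carbon chain that includes the carbonyl has 9 carbons, so the parent hydride is nonane.
The principal characteristic group is a ketone (C=O on an internal carbon), named with the suffix -one.
Choose the numbering such that numbering from this end puts the carbonyl group at C-4 rather than C-6.
This places the carbonyl at C-4; an ethyl group at C-5; an iodo group at C-2; a methyl group at C-7.
Substituent prefixes are cited in alphabetical order (multiplying prefixes like di-/tri- are ignored for ordering).
The name is 5-ethyl-2-iodo-7-methylnonan-4-one.

5-ethyl-2-iodo-7-methylnonan-4-one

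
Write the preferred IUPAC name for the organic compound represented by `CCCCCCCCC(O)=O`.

nonanoic acid

The longest carbon chain that includes the –COOH group has 9 carbons, so the parent hydride is nonane.
A carboxylic acid (terminal –COOH) is the principal characteristic group, giving the suffix -oic acid.
Number the chain so that the carboxylic acid carbon is C-1 by definition.
Putting it together: nonanoic acid.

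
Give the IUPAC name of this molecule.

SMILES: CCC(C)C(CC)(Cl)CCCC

The longest carbon chain is 8 atoms: the parent is octane.
Choose the numbering such that the substituent locant set {3,4,4} is lower than {5,5,6} at the first point of difference.
This places a chloro group at C-4; an ethyl group at C-4; a methyl group at C-3.
The substituents are ordered alphabetically, ignoring any di-/tri- multipliers.
The name is 4-chloro-4-ethyl-3-methyloctane.

4-chloro-4-ethyl-3-methyloctane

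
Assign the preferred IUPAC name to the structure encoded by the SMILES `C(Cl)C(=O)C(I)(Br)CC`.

3-bromo-1-chloro-3-iodopentan-2-one

Counting along the main chain through the carbonyl gives 5 carbons: the parent is pentane.
The highest-priority functional group is a ketone (C=O on an internal carbon), so the name ends in -one.
The numbering direction is chosen so that numbering from this end puts the carbonyl group at C-2 rather than C-4.
That gives the carbonyl at C-2; a bromo group at C-3; a chloro group at C-1; an iodo group at C-3.
Substituent prefixes are cited in alphabetical order (multiplying prefixes like di-/tri- are ignored for ordering).
Assembling the pieces gives 3-bromo-1-chloro-3-iodopentan-2-one.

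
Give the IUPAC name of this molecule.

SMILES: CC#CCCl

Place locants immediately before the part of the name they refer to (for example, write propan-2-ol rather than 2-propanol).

1-chlorobut-2-yne

The longest chain bearing the multiple bond is 4 carbons long (butane).
There is one C≡C triple bond, indicated by the ending -yne.
The numbering direction is chosen so that the substituent locant set {1} is lower than {4} at the first point of difference.
With this numbering: the triple bond between C-2 and C-3; a chloro group at C-1.
The name is 1-chlorobut-2-yne.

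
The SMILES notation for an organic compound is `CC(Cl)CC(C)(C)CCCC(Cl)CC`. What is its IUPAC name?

The parent chain contains 10 carbons (decane).
Number the chain so that the substituent locant set {2,4,4,8} is lower than {3,7,7,9} at the first point of difference.
With this numbering: chloro groups at C-2 and C-8; two methyl groups at C-4.
Prefixes are listed alphabetically: chloro, methyl.
The name is 2,8-dichloro-4,4-dimethyldecane.

2,8-dichloro-4,4-dimethyldecane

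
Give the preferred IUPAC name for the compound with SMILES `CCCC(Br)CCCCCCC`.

The longest continuous carbon chain has 11 atoms, so the parent hydride is undecane.
Number the chain so that the substituent locant set {4} is lower than {8} at the first point of difference.
That gives a bromo group at C-4.
Putting it together: 4-bromoundecane.

4-bromoundecane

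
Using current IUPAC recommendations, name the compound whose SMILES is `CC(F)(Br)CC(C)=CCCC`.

2-bromo-2-fluoro-4-methyloct-4-ene

The longest carbon chain that includes the multiple bond has 8 carbons, so the parent hydride is octane.
There is one C=C double bond, indicated by the ending -ene.
Choose the numbering such that the substituent locant set {2,2,4} is lower than {5,7,7} at the first point of difference.
That gives the double bond between C-4 and C-5; a bromo group at C-2; a fluoro group at C-2; a methyl group at C-4.
Prefixes are listed alphabetically: bromo, fluoro, methyl.
Putting it together: 2-bromo-2-fluoro-4-methyloct-4-ene.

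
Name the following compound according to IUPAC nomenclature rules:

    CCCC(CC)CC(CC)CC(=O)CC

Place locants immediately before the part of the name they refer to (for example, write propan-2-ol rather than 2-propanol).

Counting along the main chain through the carbonyl gives 10 carbons: the parent is decane.
The principal characteristic group is a ketone (C=O on an internal carbon), named with the suffix -one.
Choose the numbering such that numbering from this end puts the carbonyl group at C-3 rather than C-8.
That gives the carbonyl at C-3; ethyl groups at C-5 and C-7.
Putting it together: 5,7-diethyldecan-3-one.

5,7-diethyldecan-3-one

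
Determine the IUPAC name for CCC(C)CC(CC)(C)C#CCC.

Counting along the main chain through the multiple bond gives 9 carbons: the parent is nonane.
There is one C≡C triple bond, indicated by the ending -yne.
The numbering direction is chosen so that numbering from this end puts the triple bond at C-3 rather than C-6.
With this numbering: the triple bond between C-3 and C-4; an ethyl group at C-5; methyl groups at C-5 and C-7.
The substituents are ordered alphabetically, ignoring any di-/tri- multipliers.
The name is 5-ethyl-5,7-dimethylnon-3-yne.

5-ethyl-5,7-dimethylnon-3-yne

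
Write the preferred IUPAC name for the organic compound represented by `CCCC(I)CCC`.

The parent chain contains 7 carbons (heptane).
Numbering from either end gives identical locants here.
That gives an iodo group at C-4.
The name is 4-iodoheptane.

4-iodoheptane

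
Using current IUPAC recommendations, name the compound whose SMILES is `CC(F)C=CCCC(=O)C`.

7-fluorooct-5-en-2-one

The longest carbon chain that includes the carbonyl and the multiple bond has 8 carbons, so the parent hydride is octane.
A ketone (C=O on an internal carbon) is the principal characteristic group, giving the suffix -one.
There is one C=C double bond, indicated by the ending -ene.
Number the chain so that numbering from this end puts the carbonyl group at C-2 rather than C-7.
This places the carbonyl at C-2; the double bond between C-5 and C-6; a fluoro group at C-7.
Putting it together: 7-fluorooct-5-en-2-one.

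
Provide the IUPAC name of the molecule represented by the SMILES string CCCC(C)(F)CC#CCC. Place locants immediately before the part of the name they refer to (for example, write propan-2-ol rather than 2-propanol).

The longest carbon chain that includes the multiple bond has 9 carbons, so the parent hydride is nonane.
The chain contains a C≡C triple bond, so the unsaturation ending is -yne.
Number the chain so that numbering from this end puts the triple bond at C-3 rather than C-6.
With this numbering: the triple bond between C-3 and C-4; a fluoro group at C-6; a methyl group at C-6.
Substituent prefixes are cited in alphabetical order (multiplying prefixes like di-/tri- are ignored for ordering).
Putting it together: 6-fluoro-6-methylnon-3-yne.

6-fluoro-6-methylnon-3-yne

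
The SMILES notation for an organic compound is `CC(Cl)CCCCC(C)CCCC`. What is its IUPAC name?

2-chloro-7-methylundecane

The parent chain contains 11 carbons (undecane).
The numbering direction is chosen so that the substituent locant set {2,7} is lower than {5,10} at the first point of difference.
With this numbering: a chloro group at C-2; a methyl group at C-7.
Prefixes are listed alphabetically: chloro, methyl.
Putting it together: 2-chloro-7-methylundecane.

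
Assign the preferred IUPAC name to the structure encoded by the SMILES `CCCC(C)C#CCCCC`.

The longest carbon chain that includes the multiple bond has 10 carbons, so the parent hydride is decane.
The chain contains a C≡C triple bond, so the unsaturation ending is -yne.
Choose the numbering such that the substituent locant set {4} is lower than {7} at the first point of difference.
This places the triple bond between C-5 and C-6; a methyl group at C-4.
Assembling the pieces gives 4-methyldec-5-yne.

4-methyldec-5-yne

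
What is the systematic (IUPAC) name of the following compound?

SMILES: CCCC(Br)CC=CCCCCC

4-bromododec-6-ene

Counting along the main chain through the multiple bond gives 12 carbons: the parent is dodecane.
There is one C=C double bond, indicated by the ending -ene.
The numbering direction is chosen so that the substituent locant set {4} is lower than {9} at the first point of difference.
That gives the double bond between C-6 and C-7; a bromo group at C-4.
Assembling the pieces gives 4-bromododec-6-ene.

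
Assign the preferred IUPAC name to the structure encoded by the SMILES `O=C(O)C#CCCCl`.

Counting along the main chain through the –COOH group and the multiple bond gives 5 carbons: the parent is pentane.
The principal characteristic group is a carboxylic acid (terminal –COOH), named with the suffix -oic acid.
A C≡C triple bond in the chain gives the infix -yne-.
Choose the numbering such that the carboxylic acid carbon is C-1 by definition.
This places the triple bond between C-2 and C-3; a chloro group at C-5.
Putting it together: 5-chloropent-2-ynoic acid.

5-chloropent-2-ynoic acid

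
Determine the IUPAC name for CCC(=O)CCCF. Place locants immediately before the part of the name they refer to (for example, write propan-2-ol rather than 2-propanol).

6-fluorohexan-3-one

The longest chain bearing the carbonyl is 6 carbons long (hexane).
The principal characteristic group is a ketone (C=O on an internal carbon), named with the suffix -one.
The numbering direction is chosen so that numbering from this end puts the carbonyl group at C-3 rather than C-4.
That gives the carbonyl at C-3; a fluoro group at C-6.
Putting it together: 6-fluorohexan-3-one.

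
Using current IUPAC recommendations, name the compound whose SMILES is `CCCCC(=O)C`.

The longest carbon chain that includes the carbonyl has 6 carbons, so the parent hydride is hexane.
The highest-priority functional group is a ketone (C=O on an internal carbon), so the name ends in -one.
The numbering direction is chosen so that numbering from this end puts the carbonyl group at C-2 rather than C-5.
This places the carbonyl at C-2.
The name is hexan-2-one.

hexan-2-one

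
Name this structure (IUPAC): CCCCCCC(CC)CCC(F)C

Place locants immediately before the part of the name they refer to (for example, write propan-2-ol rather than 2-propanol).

5-ethyl-2-fluoroundecane

The parent chain contains 11 carbons (undecane).
The numbering direction is chosen so that the substituent locant set {2,5} is lower than {7,10} at the first point of difference.
With this numbering: an ethyl group at C-5; a fluoro group at C-2.
Substituent prefixes are cited in alphabetical order (multiplying prefixes like di-/tri- are ignored for ordering).
Putting it together: 5-ethyl-2-fluoroundecane.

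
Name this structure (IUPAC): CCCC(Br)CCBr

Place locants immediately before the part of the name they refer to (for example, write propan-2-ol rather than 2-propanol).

The parent chain contains 6 carbons (hexane).
Number the chain so that the substituent locant set {1,3} is lower than {4,6} at the first point of difference.
This places bromo groups at C-1 and C-3.
Putting it together: 1,3-dibromohexane.

1,3-dibromohexane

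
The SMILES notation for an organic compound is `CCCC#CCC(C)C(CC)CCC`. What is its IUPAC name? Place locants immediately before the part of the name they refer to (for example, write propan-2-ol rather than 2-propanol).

Counting along the main chain through the multiple bond gives 11 carbons: the parent is undecane.
The chain contains a C≡C triple bond, so the unsaturation ending is -yne.
Number the chain so that numbering from this end puts the triple bond at C-4 rather than C-7.
That gives the triple bond between C-4 and C-5; an ethyl group at C-8; a methyl group at C-7.
Substituent prefixes are cited in alphabetical order (multiplying prefixes like di-/tri- are ignored for ordering).
Assembling the pieces gives 8-ethyl-7-methylundec-4-yne.

8-ethyl-7-methylundec-4-yne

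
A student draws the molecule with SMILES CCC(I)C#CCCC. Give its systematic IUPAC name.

Counting along the main chain through the multiple bond gives 8 carbons: the parent is octane.
The chain contains a C≡C triple bond, so the unsaturation ending is -yne.
Choose the numbering such that the substituent locant set {3} is lower than {6} at the first point of difference.
This places the triple bond between C-4 and C-5; an iodo group at C-3.
Putting it together: 3-iodooct-4-yne.

3-iodooct-4-yne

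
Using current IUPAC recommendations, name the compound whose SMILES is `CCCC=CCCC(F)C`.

Counting along the main chain through the multiple bond gives 9 carbons: the parent is nonane.
The chain contains a C=C double bond, so the unsaturation ending is -ene.
The numbering direction is chosen so that numbering from this end puts the double bond at C-4 rather than C-5.
This places the double bond between C-4 and C-5; a fluoro group at C-8.
Putting it together: 8-fluoronon-4-ene.

8-fluoronon-4-ene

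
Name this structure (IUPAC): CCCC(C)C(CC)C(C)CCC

5-ethyl-4,6-dimethylnonane

The longest continuous carbon chain has 9 atoms, so the parent hydride is nonane.
Both numbering directions give the same locant set; either may be used.
With this numbering: an ethyl group at C-5; methyl groups at C-4 and C-6.
Substituent prefixes are cited in alphabetical order (multiplying prefixes like di-/tri- are ignored for ordering).
Assembling the pieces gives 5-ethyl-4,6-dimethylnonane.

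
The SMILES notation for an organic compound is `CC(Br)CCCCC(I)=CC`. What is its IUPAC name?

Counting along the main chain through the multiple bond gives 9 carbons: the parent is nonane.
There is one C=C double bond, indicated by the ending -ene.
Number the chain so that numbering from this end puts the double bond at C-2 rather than C-7.
With this numbering: the double bond between C-2 and C-3; a bromo group at C-8; an iodo group at C-3.
Substituent prefixes are cited in alphabetical order (multiplying prefixes like di-/tri- are ignored for ordering).
Putting it together: 8-bromo-3-iodonon-2-ene.

8-bromo-3-iodonon-2-ene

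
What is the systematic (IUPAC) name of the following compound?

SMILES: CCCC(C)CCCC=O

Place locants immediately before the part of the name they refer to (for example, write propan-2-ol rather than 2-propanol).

5-methyloctanal

The longest carbon chain that includes the –CHO group has 8 carbons, so the parent hydride is octane.
The highest-priority functional group is an aldehyde (terminal –CHO), so the name ends in -al.
Number the chain so that the aldehyde carbon is C-1 by definition.
With this numbering: a methyl group at C-5.
Putting it together: 5-methyloctanal.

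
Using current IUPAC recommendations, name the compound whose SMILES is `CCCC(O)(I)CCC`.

4-iodoheptan-4-ol

Counting along the main chain through the –OH group gives 7 carbons: the parent is heptane.
The principal characteristic group is an alcohol (–OH), named with the suffix -ol.
Numbering from either end gives identical locants here.
That gives the hydroxyl at C-4; an iodo group at C-4.
Putting it together: 4-iodoheptan-4-ol.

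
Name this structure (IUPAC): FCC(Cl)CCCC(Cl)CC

2,6-dichloro-1-fluorooctane

The longest carbon chain is 8 atoms: the parent is octane.
The numbering direction is chosen so that the substituent locant set {1,2,6} is lower than {3,7,8} at the first point of difference.
This places chloro groups at C-2 and C-6; a fluoro group at C-1.
Substituent prefixes are cited in alphabetical order (multiplying prefixes like di-/tri- are ignored for ordering).
Putting it together: 2,6-dichloro-1-fluorooctane.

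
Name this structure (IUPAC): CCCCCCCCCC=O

The longest chain bearing the –CHO group is 10 carbons long (decane).
The highest-priority functional group is an aldehyde (terminal –CHO), so the name ends in -al.
Number the chain so that the aldehyde carbon is C-1 by definition.
Assembling the pieces gives decanal.

decanal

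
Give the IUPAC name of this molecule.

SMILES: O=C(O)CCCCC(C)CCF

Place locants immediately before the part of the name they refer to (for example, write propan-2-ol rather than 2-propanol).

8-fluoro-6-methyloctanoic acid

Counting along the main chain through the –COOH group gives 8 carbons: the parent is octane.
The principal characteristic group is a carboxylic acid (terminal –COOH), named with the suffix -oic acid.
Choose the numbering such that the carboxylic acid carbon is C-1 by definition.
That gives a fluoro group at C-8; a methyl group at C-6.
The substituents are ordered alphabetically, ignoring any di-/tri- multipliers.
The name is 8-fluoro-6-methyloctanoic acid.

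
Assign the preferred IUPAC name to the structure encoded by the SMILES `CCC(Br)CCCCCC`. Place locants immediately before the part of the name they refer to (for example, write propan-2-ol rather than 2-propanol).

The longest carbon chain is 9 atoms: the parent is nonane.
Choose the numbering such that the substituent locant set {3} is lower than {7} at the first point of difference.
With this numbering: a bromo group at C-3.
Putting it together: 3-bromononane.

3-bromononane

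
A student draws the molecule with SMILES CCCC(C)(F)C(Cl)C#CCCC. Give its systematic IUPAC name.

The longest carbon chain that includes the multiple bond has 10 carbons, so the parent hydride is decane.
A C≡C triple bond in the chain gives the infix -yne-.
Number the chain so that numbering from this end puts the triple bond at C-4 rather than C-6.
That gives the triple bond between C-4 and C-5; a chloro group at C-6; a fluoro group at C-7; a methyl group at C-7.
Prefixes are listed alphabetically: chloro, fluoro, methyl.
The name is 6-chloro-7-fluoro-7-methyldec-4-yne.

6-chloro-7-fluoro-7-methyldec-4-yne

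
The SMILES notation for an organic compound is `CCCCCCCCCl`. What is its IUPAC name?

1-chlorooctane

The parent chain contains 8 carbons (octane).
The numbering direction is chosen so that the substituent locant set {1} is lower than {8} at the first point of difference.
That gives a chloro group at C-1.
Assembling the pieces gives 1-chlorooctane.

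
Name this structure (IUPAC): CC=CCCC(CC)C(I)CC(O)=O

4-ethyl-3-iodonon-7-enoic acid

The longest carbon chain that includes the –COOH group and the multiple bond has 9 carbons, so the parent hydride is nonane.
The principal characteristic group is a carboxylic acid (terminal –COOH), named with the suffix -oic acid.
There is one C=C double bond, indicated by the ending -ene.
Number the chain so that the carboxylic acid carbon is C-1 by definition.
This places the double bond between C-7 and C-8; an ethyl group at C-4; an iodo group at C-3.
The substituents are ordered alphabetically, ignoring any di-/tri- multipliers.
The name is 4-ethyl-3-iodonon-7-enoic acid.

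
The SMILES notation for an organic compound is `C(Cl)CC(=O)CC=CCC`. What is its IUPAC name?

The longest chain bearing the carbonyl and the multiple bond is 8 carbons long (octane).
The highest-priority functional group is a ketone (C=O on an internal carbon), so the name ends in -one.
The chain contains a C=C double bond, so the unsaturation ending is -ene.
Number the chain so that numbering from this end puts the carbonyl group at C-3 rather than C-6.
This places the carbonyl at C-3; the double bond between C-5 and C-6; a chloro group at C-1.
Putting it together: 1-chlorooct-5-en-3-one.

1-chlorooct-5-en-3-one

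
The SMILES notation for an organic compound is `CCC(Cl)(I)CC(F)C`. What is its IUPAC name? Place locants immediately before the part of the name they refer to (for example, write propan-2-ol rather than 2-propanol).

4-chloro-2-fluoro-4-iodohexane

The longest carbon chain is 6 atoms: the parent is hexane.
The numbering direction is chosen so that the substituent locant set {2,4,4} is lower than {3,3,5} at the first point of difference.
That gives a chloro group at C-4; a fluoro group at C-2; an iodo group at C-4.
The substituents are ordered alphabetically, ignoring any di-/tri- multipliers.
The name is 4-chloro-2-fluoro-4-iodohexane.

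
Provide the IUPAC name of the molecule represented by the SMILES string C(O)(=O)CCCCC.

Counting along the main chain through the –COOH group gives 6 carbons: the parent is hexane.
A carboxylic acid (terminal –COOH) is the principal characteristic group, giving the suffix -oic acid.
The numbering direction is chosen so that the carboxylic acid carbon is C-1 by definition.
Putting it together: hexanoic acid.

hexanoic acid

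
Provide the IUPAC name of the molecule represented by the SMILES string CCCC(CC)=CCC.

4-ethylhept-3-ene

Counting along the main chain through the multiple bond gives 7 carbons: the parent is heptane.
A C=C double bond in the chain gives the infix -ene-.
The numbering direction is chosen so that numbering from this end puts the double bond at C-3 rather than C-4.
That gives the double bond between C-3 and C-4; an ethyl group at C-4.
The name is 4-ethylhept-3-ene.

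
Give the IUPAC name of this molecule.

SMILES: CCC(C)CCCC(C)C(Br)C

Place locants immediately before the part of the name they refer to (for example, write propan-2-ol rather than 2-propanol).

2-bromo-3,7-dimethylnonane

The longest continuous carbon chain has 9 atoms, so the parent hydride is nonane.
Number the chain so that the substituent locant set {2,3,7} is lower than {3,7,8} at the first point of difference.
With this numbering: a bromo group at C-2; methyl groups at C-3 and C-7.
The substituents are ordered alphabetically, ignoring any di-/tri- multipliers.
Assembling the pieces gives 2-bromo-3,7-dimethylnonane.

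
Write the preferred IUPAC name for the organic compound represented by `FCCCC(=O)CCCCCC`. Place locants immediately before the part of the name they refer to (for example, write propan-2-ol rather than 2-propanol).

The longest carbon chain that includes the carbonyl has 10 carbons, so the parent hydride is decane.
The principal characteristic group is a ketone (C=O on an internal carbon), named with the suffix -one.
Choose the numbering such that numbering from this end puts the carbonyl group at C-4 rather than C-7.
This places the carbonyl at C-4; a fluoro group at C-1.
Putting it together: 1-fluorodecan-4-one.

1-fluorodecan-4-one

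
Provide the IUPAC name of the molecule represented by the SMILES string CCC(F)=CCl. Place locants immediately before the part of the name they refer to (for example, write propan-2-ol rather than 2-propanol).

The longest carbon chain that includes the multiple bond has 4 carbons, so the parent hydride is butane.
There is one C=C double bond, indicated by the ending -ene.
Number the chain so that numbering from this end puts the double bond at C-1 rather than C-3.
This places the double bond between C-1 and C-2; a chloro group at C-1; a fluoro group at C-2.
Substituent prefixes are cited in alphabetical order (multiplying prefixes like di-/tri- are ignored for ordering).
Assembling the pieces gives 1-chloro-2-fluorobut-1-ene.

1-chloro-2-fluorobut-1-ene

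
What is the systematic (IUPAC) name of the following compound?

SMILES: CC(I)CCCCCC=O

The longest chain bearing the –CHO group is 8 carbons long (octane).
An aldehyde (terminal –CHO) is the principal characteristic group, giving the suffix -al.
The numbering direction is chosen so that the aldehyde carbon is C-1 by definition.
That gives an iodo group at C-7.
Putting it together: 7-iodooctanal.

7-iodooctanal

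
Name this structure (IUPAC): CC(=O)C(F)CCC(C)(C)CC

Counting along the main chain through the carbonyl gives 8 carbons: the parent is octane.
A ketone (C=O on an internal carbon) is the principal characteristic group, giving the suffix -one.
Choose the numbering such that numbering from this end puts the carbonyl group at C-2 rather than C-7.
That gives the carbonyl at C-2; a fluoro group at C-3; two methyl groups at C-6.
Substituent prefixes are cited in alphabetical order (multiplying prefixes like di-/tri- are ignored for ordering).
Putting it together: 3-fluoro-6,6-dimethyloctan-2-one.

3-fluoro-6,6-dimethyloctan-2-one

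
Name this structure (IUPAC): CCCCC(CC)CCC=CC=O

6-ethyldec-2-enal

The longest chain bearing the –CHO group and the multiple bond is 10 carbons long (decane).
The highest-priority functional group is an aldehyde (terminal –CHO), so the name ends in -al.
The chain contains a C=C double bond, so the unsaturation ending is -ene.
Choose the numbering such that the aldehyde carbon is C-1 by definition.
That gives the double bond between C-2 and C-3; an ethyl group at C-6.
Assembling the pieces gives 6-ethyldec-2-enal.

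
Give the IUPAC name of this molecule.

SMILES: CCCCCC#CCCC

dec-4-yne

The longest chain bearing the multiple bond is 10 carbons long (decane).
There is one C≡C triple bond, indicated by the ending -yne.
Choose the numbering such that numbering from this end puts the triple bond at C-4 rather than C-6.
That gives the triple bond between C-4 and C-5.
The name is dec-4-yne.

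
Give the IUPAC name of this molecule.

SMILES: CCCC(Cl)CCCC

The parent chain contains 8 carbons (octane).
The numbering direction is chosen so that the substituent locant set {4} is lower than {5} at the first point of difference.
That gives a chloro group at C-4.
Putting it together: 4-chlorooctane.

4-chlorooctane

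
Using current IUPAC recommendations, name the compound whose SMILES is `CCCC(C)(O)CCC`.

4-methylheptan-4-ol

The longest chain bearing the –OH group is 7 carbons long (heptane).
The principal characteristic group is an alcohol (–OH), named with the suffix -ol.
The molecule is symmetric, so either numbering direction gives the same locants.
With this numbering: the hydroxyl at C-4; a methyl group at C-4.
Assembling the pieces gives 4-methylheptan-4-ol.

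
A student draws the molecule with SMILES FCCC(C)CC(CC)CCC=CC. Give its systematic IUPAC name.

The longest carbon chain that includes the multiple bond has 10 carbons, so the parent hydride is decane.
A C=C double bond in the chain gives the infix -ene-.
Choose the numbering such that numbering from this end puts the double bond at C-2 rather than C-8.
With this numbering: the double bond between C-2 and C-3; an ethyl group at C-6; a fluoro group at C-10; a methyl group at C-8.
Prefixes are listed alphabetically: ethyl, fluoro, methyl.
Assembling the pieces gives 6-ethyl-10-fluoro-8-methyldec-2-ene.

6-ethyl-10-fluoro-8-methyldec-2-ene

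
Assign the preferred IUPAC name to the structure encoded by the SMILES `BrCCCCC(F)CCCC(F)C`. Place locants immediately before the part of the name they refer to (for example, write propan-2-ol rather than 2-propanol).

1-bromo-5,9-difluorodecane

The longest continuous carbon chain has 10 atoms, so the parent hydride is decane.
The numbering direction is chosen so that the substituent locant set {1,5,9} is lower than {2,6,10} at the first point of difference.
This places a bromo group at C-1; fluoro groups at C-5 and C-9.
The substituents are ordered alphabetically, ignoring any di-/tri- multipliers.
Assembling the pieces gives 1-bromo-5,9-difluorodecane.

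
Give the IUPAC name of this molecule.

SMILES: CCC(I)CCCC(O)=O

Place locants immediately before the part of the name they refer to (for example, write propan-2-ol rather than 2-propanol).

5-iodoheptanoic acid

The longest carbon chain that includes the –COOH group has 7 carbons, so the parent hydride is heptane.
A carboxylic acid (terminal –COOH) is the principal characteristic group, giving the suffix -oic acid.
Choose the numbering such that the carboxylic acid carbon is C-1 by definition.
With this numbering: an iodo group at C-5.
Assembling the pieces gives 5-iodoheptanoic acid.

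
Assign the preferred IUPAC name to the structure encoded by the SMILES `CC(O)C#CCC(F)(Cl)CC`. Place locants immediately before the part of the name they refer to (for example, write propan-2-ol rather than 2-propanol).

The longest chain bearing the –OH group and the multiple bond is 8 carbons long (octane).
The principal characteristic group is an alcohol (–OH), named with the suffix -ol.
The chain contains a C≡C triple bond, so the unsaturation ending is -yne.
Number the chain so that numbering from this end puts the hydroxyl group at C-2 rather than C-7.
This places the hydroxyl at C-2; the triple bond between C-3 and C-4; a chloro group at C-6; a fluoro group at C-6.
Prefixes are listed alphabetically: chloro, fluoro.
The name is 6-chloro-6-fluorooct-3-yn-2-ol.

6-chloro-6-fluorooct-3-yn-2-ol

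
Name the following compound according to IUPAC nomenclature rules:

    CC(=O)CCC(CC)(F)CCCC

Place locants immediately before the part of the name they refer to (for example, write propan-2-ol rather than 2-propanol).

The longest chain bearing the carbonyl is 9 carbons long (nonane).
The principal characteristic group is a ketone (C=O on an internal carbon), named with the suffix -one.
The numbering direction is chosen so that numbering from this end puts the carbonyl group at C-2 rather than C-8.
This places the carbonyl at C-2; an ethyl group at C-5; a fluoro group at C-5.
The substituents are ordered alphabetically, ignoring any di-/tri- multipliers.
The name is 5-ethyl-5-fluorononan-2-one.

5-ethyl-5-fluorononan-2-one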